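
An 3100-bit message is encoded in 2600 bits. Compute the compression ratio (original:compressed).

Compression ratio = Original / Compressed
= 3100 / 2600 = 1.19:1


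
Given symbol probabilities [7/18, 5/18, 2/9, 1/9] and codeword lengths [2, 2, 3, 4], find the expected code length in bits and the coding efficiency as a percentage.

Average length L = Σ p_i × l_i = 2.4444 bits
Entropy H = 1.8776 bits
Efficiency η = H/L × 100% = 76.81%


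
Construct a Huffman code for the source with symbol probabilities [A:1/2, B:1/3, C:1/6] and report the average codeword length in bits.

Huffman tree construction:
Combine smallest probabilities repeatedly
Resulting codes:
  A: 0 (length 1)
  B: 11 (length 2)
  C: 10 (length 2)
Average length = Σ p(s) × length(s) = 1.5000 bits


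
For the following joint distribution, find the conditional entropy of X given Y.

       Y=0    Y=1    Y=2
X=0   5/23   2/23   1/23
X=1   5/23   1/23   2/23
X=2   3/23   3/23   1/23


H(X|Y) = Σ_y p(y) H(X|Y=y)
  p(Y=0) = 13/23, H(X|Y=0) = 1.5486
  p(Y=1) = 6/23, H(X|Y=1) = 1.4591
  p(Y=2) = 4/23, H(X|Y=2) = 1.5000
H(X|Y) = 0.5652×1.5486 + 0.2609×1.4591 + 0.1739×1.5000 = 1.5168 bits


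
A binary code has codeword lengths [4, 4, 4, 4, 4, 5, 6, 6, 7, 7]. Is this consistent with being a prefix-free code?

Kraft inequality: Σ 2^(-l_i) ≤ 1 for prefix-free code
Calculating: 2^(-4) + 2^(-4) + 2^(-4) + 2^(-4) + 2^(-4) + 2^(-5) + 2^(-6) + 2^(-6) + 2^(-7) + 2^(-7)
= 0.0625 + 0.0625 + 0.0625 + 0.0625 + 0.0625 + 0.03125 + 0.015625 + 0.015625 + 0.0078125 + 0.0078125
= 0.3906
Since 0.3906 ≤ 1, prefix-free code exists


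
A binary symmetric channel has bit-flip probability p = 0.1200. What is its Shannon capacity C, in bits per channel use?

For BSC with error probability p:
C = 1 - H(p) where H(p) is binary entropy
H(0.1200) = -0.1200 × log₂(0.1200) - 0.8800 × log₂(0.8800)
H(p) = 0.5294
C = 1 - 0.5294 = 0.4706 bits/use


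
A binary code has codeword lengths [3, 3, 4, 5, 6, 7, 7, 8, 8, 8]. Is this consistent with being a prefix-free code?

Kraft inequality: Σ 2^(-l_i) ≤ 1 for prefix-free code
Calculating: 2^(-3) + 2^(-3) + 2^(-4) + 2^(-5) + 2^(-6) + 2^(-7) + 2^(-7) + 2^(-8) + 2^(-8) + 2^(-8)
= 0.125 + 0.125 + 0.0625 + 0.03125 + 0.015625 + 0.0078125 + 0.0078125 + 0.00390625 + 0.00390625 + 0.00390625
= 0.3867
Since 0.3867 ≤ 1, prefix-free code exists


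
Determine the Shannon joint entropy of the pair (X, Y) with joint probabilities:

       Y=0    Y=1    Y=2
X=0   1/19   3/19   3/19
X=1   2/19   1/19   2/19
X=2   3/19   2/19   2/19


H(X,Y) = -Σ p(x,y) log₂ p(x,y)
  p(0,0)=1/19: -0.0526 × log₂(0.0526) = 0.2236
  p(0,1)=3/19: -0.1579 × log₂(0.1579) = 0.4205
  p(0,2)=3/19: -0.1579 × log₂(0.1579) = 0.4205
  p(1,0)=2/19: -0.1053 × log₂(0.1053) = 0.3419
  p(1,1)=1/19: -0.0526 × log₂(0.0526) = 0.2236
  p(1,2)=2/19: -0.1053 × log₂(0.1053) = 0.3419
  p(2,0)=3/19: -0.1579 × log₂(0.1579) = 0.4205
  p(2,1)=2/19: -0.1053 × log₂(0.1053) = 0.3419
  p(2,2)=2/19: -0.1053 × log₂(0.1053) = 0.3419
H(X,Y) = 3.0761 bits


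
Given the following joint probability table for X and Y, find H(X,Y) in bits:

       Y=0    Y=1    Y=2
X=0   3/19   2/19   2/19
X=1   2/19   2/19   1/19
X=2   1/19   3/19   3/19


H(X,Y) = -Σ p(x,y) log₂ p(x,y)
  p(0,0)=3/19: -0.1579 × log₂(0.1579) = 0.4205
  p(0,1)=2/19: -0.1053 × log₂(0.1053) = 0.3419
  p(0,2)=2/19: -0.1053 × log₂(0.1053) = 0.3419
  p(1,0)=2/19: -0.1053 × log₂(0.1053) = 0.3419
  p(1,1)=2/19: -0.1053 × log₂(0.1053) = 0.3419
  p(1,2)=1/19: -0.0526 × log₂(0.0526) = 0.2236
  p(2,0)=1/19: -0.0526 × log₂(0.0526) = 0.2236
  p(2,1)=3/19: -0.1579 × log₂(0.1579) = 0.4205
  p(2,2)=3/19: -0.1579 × log₂(0.1579) = 0.4205
H(X,Y) = 3.0761 bits


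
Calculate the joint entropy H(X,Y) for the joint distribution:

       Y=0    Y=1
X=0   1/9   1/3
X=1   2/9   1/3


H(X,Y) = -Σ p(x,y) log₂ p(x,y)
  p(0,0)=1/9: -0.1111 × log₂(0.1111) = 0.3522
  p(0,1)=1/3: -0.3333 × log₂(0.3333) = 0.5283
  p(1,0)=2/9: -0.2222 × log₂(0.2222) = 0.4822
  p(1,1)=1/3: -0.3333 × log₂(0.3333) = 0.5283
H(X,Y) = 1.8911 bits


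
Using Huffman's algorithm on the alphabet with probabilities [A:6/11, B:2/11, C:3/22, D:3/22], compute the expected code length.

Huffman tree construction:
Combine smallest probabilities repeatedly
Resulting codes:
  A: 1 (length 1)
  B: 00 (length 2)
  C: 010 (length 3)
  D: 011 (length 3)
Average length = Σ p(s) × length(s) = 1.7273 bits


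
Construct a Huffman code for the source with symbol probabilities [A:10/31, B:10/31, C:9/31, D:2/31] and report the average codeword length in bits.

Huffman tree construction:
Combine smallest probabilities repeatedly
Resulting codes:
  A: 10 (length 2)
  B: 11 (length 2)
  C: 01 (length 2)
  D: 00 (length 2)
Average length = Σ p(s) × length(s) = 2.0000 bits


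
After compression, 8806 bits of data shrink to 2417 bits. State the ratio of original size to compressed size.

Compression ratio = Original / Compressed
= 8806 / 2417 = 3.64:1


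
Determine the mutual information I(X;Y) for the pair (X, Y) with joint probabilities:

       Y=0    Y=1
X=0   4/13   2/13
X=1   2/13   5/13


H(X) = 0.9957, H(Y) = 0.9957, H(X,Y) = 1.8843
I(X;Y) = H(X) + H(Y) - H(X,Y) = 0.1071 bits


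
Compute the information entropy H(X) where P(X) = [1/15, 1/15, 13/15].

H(X) = -Σ p(x) log₂ p(x)
  -1/15 × log₂(1/15) = 0.2605
  -1/15 × log₂(1/15) = 0.2605
  -13/15 × log₂(13/15) = 0.1789
H(X) = 0.6998 bits


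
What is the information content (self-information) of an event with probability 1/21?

Information content I(x) = -log₂(p(x))
I = -log₂(1/21) = -log₂(0.0476)
I = 4.3923 bits


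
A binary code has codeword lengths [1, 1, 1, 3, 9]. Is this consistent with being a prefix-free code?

Kraft inequality: Σ 2^(-l_i) ≤ 1 for prefix-free code
Calculating: 2^(-1) + 2^(-1) + 2^(-1) + 2^(-3) + 2^(-9)
= 0.5 + 0.5 + 0.5 + 0.125 + 0.001953125
= 1.6270
Since 1.6270 > 1, prefix-free code does not exist


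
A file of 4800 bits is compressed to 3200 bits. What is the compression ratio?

Compression ratio = Original / Compressed
= 4800 / 3200 = 1.50:1


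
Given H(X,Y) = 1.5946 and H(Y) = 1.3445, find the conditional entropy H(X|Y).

Chain rule: H(X,Y) = H(X|Y) + H(Y)
H(X|Y) = H(X,Y) - H(Y) = 1.5946 - 1.3445 = 0.2501 bits


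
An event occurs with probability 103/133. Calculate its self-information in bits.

Information content I(x) = -log₂(p(x))
I = -log₂(103/133) = -log₂(0.7744)
I = 0.3688 bits


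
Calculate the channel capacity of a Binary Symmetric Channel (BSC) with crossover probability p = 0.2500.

For BSC with error probability p:
C = 1 - H(p) where H(p) is binary entropy
H(0.2500) = -0.2500 × log₂(0.2500) - 0.7500 × log₂(0.7500)
H(p) = 0.8113
C = 1 - 0.8113 = 0.1887 bits/use


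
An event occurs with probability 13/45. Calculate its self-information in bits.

Information content I(x) = -log₂(p(x))
I = -log₂(13/45) = -log₂(0.2889)
I = 1.7914 bits


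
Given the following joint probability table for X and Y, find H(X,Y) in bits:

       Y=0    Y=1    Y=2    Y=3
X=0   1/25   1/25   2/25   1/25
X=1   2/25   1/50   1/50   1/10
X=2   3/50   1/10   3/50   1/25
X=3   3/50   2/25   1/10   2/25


H(X,Y) = -Σ p(x,y) log₂ p(x,y)
  p(0,0)=1/25: -0.0400 × log₂(0.0400) = 0.1858
  p(0,1)=1/25: -0.0400 × log₂(0.0400) = 0.1858
  p(0,2)=2/25: -0.0800 × log₂(0.0800) = 0.2915
  p(0,3)=1/25: -0.0400 × log₂(0.0400) = 0.1858
  p(1,0)=2/25: -0.0800 × log₂(0.0800) = 0.2915
  p(1,1)=1/50: -0.0200 × log₂(0.0200) = 0.1129
  p(1,2)=1/50: -0.0200 × log₂(0.0200) = 0.1129
  p(1,3)=1/10: -0.1000 × log₂(0.1000) = 0.3322
  p(2,0)=3/50: -0.0600 × log₂(0.0600) = 0.2435
  p(2,1)=1/10: -0.1000 × log₂(0.1000) = 0.3322
  p(2,2)=3/50: -0.0600 × log₂(0.0600) = 0.2435
  p(2,3)=1/25: -0.0400 × log₂(0.0400) = 0.1858
  p(3,0)=3/50: -0.0600 × log₂(0.0600) = 0.2435
  p(3,1)=2/25: -0.0800 × log₂(0.0800) = 0.2915
  p(3,2)=1/10: -0.1000 × log₂(0.1000) = 0.3322
  p(3,3)=2/25: -0.0800 × log₂(0.0800) = 0.2915
H(X,Y) = 3.8620 bits


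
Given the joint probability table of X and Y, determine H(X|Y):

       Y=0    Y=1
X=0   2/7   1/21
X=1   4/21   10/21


H(X|Y) = Σ_y p(y) H(X|Y=y)
  p(Y=0) = 10/21, H(X|Y=0) = 0.9710
  p(Y=1) = 11/21, H(X|Y=1) = 0.4395
H(X|Y) = 0.4762×0.9710 + 0.5238×0.4395 = 0.6926 bits


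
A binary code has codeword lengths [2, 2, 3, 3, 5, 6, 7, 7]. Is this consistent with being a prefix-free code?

Kraft inequality: Σ 2^(-l_i) ≤ 1 for prefix-free code
Calculating: 2^(-2) + 2^(-2) + 2^(-3) + 2^(-3) + 2^(-5) + 2^(-6) + 2^(-7) + 2^(-7)
= 0.25 + 0.25 + 0.125 + 0.125 + 0.03125 + 0.015625 + 0.0078125 + 0.0078125
= 0.8125
Since 0.8125 ≤ 1, prefix-free code exists


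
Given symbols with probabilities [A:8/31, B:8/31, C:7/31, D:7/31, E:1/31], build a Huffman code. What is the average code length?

Huffman tree construction:
Combine smallest probabilities repeatedly
Resulting codes:
  A: 01 (length 2)
  B: 10 (length 2)
  C: 111 (length 3)
  D: 00 (length 2)
  E: 110 (length 3)
Average length = Σ p(s) × length(s) = 2.2581 bits


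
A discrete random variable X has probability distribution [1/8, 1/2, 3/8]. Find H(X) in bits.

H(X) = -Σ p(x) log₂ p(x)
  -1/8 × log₂(1/8) = 0.3750
  -1/2 × log₂(1/2) = 0.5000
  -3/8 × log₂(3/8) = 0.5306
H(X) = 1.4056 bits


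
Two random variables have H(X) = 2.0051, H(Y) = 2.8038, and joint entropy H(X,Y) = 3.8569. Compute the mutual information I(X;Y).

I(X;Y) = H(X) + H(Y) - H(X,Y)
I(X;Y) = 2.0051 + 2.8038 - 3.8569 = 0.952 bits


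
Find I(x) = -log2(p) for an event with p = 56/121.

Information content I(x) = -log₂(p(x))
I = -log₂(56/121) = -log₂(0.4628)
I = 1.1115 bits


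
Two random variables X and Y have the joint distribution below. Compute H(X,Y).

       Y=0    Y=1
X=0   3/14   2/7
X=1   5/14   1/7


H(X,Y) = -Σ p(x,y) log₂ p(x,y)
  p(0,0)=3/14: -0.2143 × log₂(0.2143) = 0.4762
  p(0,1)=2/7: -0.2857 × log₂(0.2857) = 0.5164
  p(1,0)=5/14: -0.3571 × log₂(0.3571) = 0.5305
  p(1,1)=1/7: -0.1429 × log₂(0.1429) = 0.4011
H(X,Y) = 1.9242 bits


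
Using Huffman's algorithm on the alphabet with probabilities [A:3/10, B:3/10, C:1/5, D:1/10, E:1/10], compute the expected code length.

Huffman tree construction:
Combine smallest probabilities repeatedly
Resulting codes:
  A: 10 (length 2)
  B: 11 (length 2)
  C: 00 (length 2)
  D: 010 (length 3)
  E: 011 (length 3)
Average length = Σ p(s) × length(s) = 2.2000 bits


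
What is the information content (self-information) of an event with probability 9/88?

Information content I(x) = -log₂(p(x))
I = -log₂(9/88) = -log₂(0.1023)
I = 3.2895 bits


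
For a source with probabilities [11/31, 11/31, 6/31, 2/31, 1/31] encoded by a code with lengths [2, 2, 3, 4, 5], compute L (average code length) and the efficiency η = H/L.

Average length L = Σ p_i × l_i = 2.4194 bits
Entropy H = 1.9343 bits
Efficiency η = H/L × 100% = 79.95%


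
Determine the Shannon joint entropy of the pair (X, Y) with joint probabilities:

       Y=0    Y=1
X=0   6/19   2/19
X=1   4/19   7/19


H(X,Y) = -Σ p(x,y) log₂ p(x,y)
  p(0,0)=6/19: -0.3158 × log₂(0.3158) = 0.5251
  p(0,1)=2/19: -0.1053 × log₂(0.1053) = 0.3419
  p(1,0)=4/19: -0.2105 × log₂(0.2105) = 0.4732
  p(1,1)=7/19: -0.3684 × log₂(0.3684) = 0.5307
H(X,Y) = 1.8710 bits


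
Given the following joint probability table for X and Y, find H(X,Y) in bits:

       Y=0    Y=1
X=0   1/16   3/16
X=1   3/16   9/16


H(X,Y) = -Σ p(x,y) log₂ p(x,y)
  p(0,0)=1/16: -0.0625 × log₂(0.0625) = 0.2500
  p(0,1)=3/16: -0.1875 × log₂(0.1875) = 0.4528
  p(1,0)=3/16: -0.1875 × log₂(0.1875) = 0.4528
  p(1,1)=9/16: -0.5625 × log₂(0.5625) = 0.4669
H(X,Y) = 1.6226 bits


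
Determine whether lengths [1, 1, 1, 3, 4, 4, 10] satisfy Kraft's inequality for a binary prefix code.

Kraft inequality: Σ 2^(-l_i) ≤ 1 for prefix-free code
Calculating: 2^(-1) + 2^(-1) + 2^(-1) + 2^(-3) + 2^(-4) + 2^(-4) + 2^(-10)
= 0.5 + 0.5 + 0.5 + 0.125 + 0.0625 + 0.0625 + 0.0009765625
= 1.7510
Since 1.7510 > 1, prefix-free code does not exist


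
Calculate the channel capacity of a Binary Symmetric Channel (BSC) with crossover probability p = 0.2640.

For BSC with error probability p:
C = 1 - H(p) where H(p) is binary entropy
H(0.2640) = -0.2640 × log₂(0.2640) - 0.7360 × log₂(0.7360)
H(p) = 0.8327
C = 1 - 0.8327 = 0.1673 bits/use


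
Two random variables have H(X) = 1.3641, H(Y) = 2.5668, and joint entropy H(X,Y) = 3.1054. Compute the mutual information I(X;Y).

I(X;Y) = H(X) + H(Y) - H(X,Y)
I(X;Y) = 1.3641 + 2.5668 - 3.1054 = 0.8255 bits


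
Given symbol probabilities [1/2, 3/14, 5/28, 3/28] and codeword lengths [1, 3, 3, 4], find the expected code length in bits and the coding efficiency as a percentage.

Average length L = Σ p_i × l_i = 2.1071 bits
Entropy H = 1.7653 bits
Efficiency η = H/L × 100% = 83.78%


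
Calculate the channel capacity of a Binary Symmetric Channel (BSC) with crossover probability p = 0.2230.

For BSC with error probability p:
C = 1 - H(p) where H(p) is binary entropy
H(0.2230) = -0.2230 × log₂(0.2230) - 0.7770 × log₂(0.7770)
H(p) = 0.7656
C = 1 - 0.7656 = 0.2344 bits/use


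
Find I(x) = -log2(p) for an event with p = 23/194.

Information content I(x) = -log₂(p(x))
I = -log₂(23/194) = -log₂(0.1186)
I = 3.0764 bits


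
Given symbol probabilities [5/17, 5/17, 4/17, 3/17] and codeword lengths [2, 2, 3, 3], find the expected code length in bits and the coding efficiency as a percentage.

Average length L = Σ p_i × l_i = 2.4118 bits
Entropy H = 1.9713 bits
Efficiency η = H/L × 100% = 81.74%


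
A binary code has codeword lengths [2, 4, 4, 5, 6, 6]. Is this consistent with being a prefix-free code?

Kraft inequality: Σ 2^(-l_i) ≤ 1 for prefix-free code
Calculating: 2^(-2) + 2^(-4) + 2^(-4) + 2^(-5) + 2^(-6) + 2^(-6)
= 0.25 + 0.0625 + 0.0625 + 0.03125 + 0.015625 + 0.015625
= 0.4375
Since 0.4375 ≤ 1, prefix-free code exists


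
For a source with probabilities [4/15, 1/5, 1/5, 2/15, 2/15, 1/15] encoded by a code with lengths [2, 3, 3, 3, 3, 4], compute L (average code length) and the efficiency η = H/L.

Average length L = Σ p_i × l_i = 2.8000 bits
Entropy H = 2.4729 bits
Efficiency η = H/L × 100% = 88.32%


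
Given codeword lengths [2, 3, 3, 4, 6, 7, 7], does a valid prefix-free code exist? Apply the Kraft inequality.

Kraft inequality: Σ 2^(-l_i) ≤ 1 for prefix-free code
Calculating: 2^(-2) + 2^(-3) + 2^(-3) + 2^(-4) + 2^(-6) + 2^(-7) + 2^(-7)
= 0.25 + 0.125 + 0.125 + 0.0625 + 0.015625 + 0.0078125 + 0.0078125
= 0.5938
Since 0.5938 ≤ 1, prefix-free code exists


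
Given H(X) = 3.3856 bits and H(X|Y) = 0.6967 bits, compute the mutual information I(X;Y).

I(X;Y) = H(X) - H(X|Y)
I(X;Y) = 3.3856 - 0.6967 = 2.6889 bits


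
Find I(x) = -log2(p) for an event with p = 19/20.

Information content I(x) = -log₂(p(x))
I = -log₂(19/20) = -log₂(0.9500)
I = 0.0740 bits


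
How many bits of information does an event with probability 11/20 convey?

Information content I(x) = -log₂(p(x))
I = -log₂(11/20) = -log₂(0.5500)
I = 0.8625 bits


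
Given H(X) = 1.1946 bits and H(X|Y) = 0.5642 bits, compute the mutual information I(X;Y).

I(X;Y) = H(X) - H(X|Y)
I(X;Y) = 1.1946 - 0.5642 = 0.6304 bits


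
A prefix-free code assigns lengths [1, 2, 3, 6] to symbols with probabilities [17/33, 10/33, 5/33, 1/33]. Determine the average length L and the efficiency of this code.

Average length L = Σ p_i × l_i = 1.7576 bits
Entropy H = 1.5803 bits
Efficiency η = H/L × 100% = 89.91%


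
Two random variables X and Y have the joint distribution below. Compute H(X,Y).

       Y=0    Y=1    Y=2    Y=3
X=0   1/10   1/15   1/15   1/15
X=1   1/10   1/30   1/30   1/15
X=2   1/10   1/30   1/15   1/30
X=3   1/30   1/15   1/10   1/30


H(X,Y) = -Σ p(x,y) log₂ p(x,y)
  p(0,0)=1/10: -0.1000 × log₂(0.1000) = 0.3322
  p(0,1)=1/15: -0.0667 × log₂(0.0667) = 0.2605
  p(0,2)=1/15: -0.0667 × log₂(0.0667) = 0.2605
  p(0,3)=1/15: -0.0667 × log₂(0.0667) = 0.2605
  p(1,0)=1/10: -0.1000 × log₂(0.1000) = 0.3322
  p(1,1)=1/30: -0.0333 × log₂(0.0333) = 0.1636
  p(1,2)=1/30: -0.0333 × log₂(0.0333) = 0.1636
  p(1,3)=1/15: -0.0667 × log₂(0.0667) = 0.2605
  p(2,0)=1/10: -0.1000 × log₂(0.1000) = 0.3322
  p(2,1)=1/30: -0.0333 × log₂(0.0333) = 0.1636
  p(2,2)=1/15: -0.0667 × log₂(0.0667) = 0.2605
  p(2,3)=1/30: -0.0333 × log₂(0.0333) = 0.1636
  p(3,0)=1/30: -0.0333 × log₂(0.0333) = 0.1636
  p(3,1)=1/15: -0.0667 × log₂(0.0667) = 0.2605
  p(3,2)=1/10: -0.1000 × log₂(0.1000) = 0.3322
  p(3,3)=1/30: -0.0333 × log₂(0.0333) = 0.1636
H(X,Y) = 3.8729 bits


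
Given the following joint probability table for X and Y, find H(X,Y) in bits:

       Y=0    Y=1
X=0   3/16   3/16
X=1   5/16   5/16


H(X,Y) = -Σ p(x,y) log₂ p(x,y)
  p(0,0)=3/16: -0.1875 × log₂(0.1875) = 0.4528
  p(0,1)=3/16: -0.1875 × log₂(0.1875) = 0.4528
  p(1,0)=5/16: -0.3125 × log₂(0.3125) = 0.5244
  p(1,1)=5/16: -0.3125 × log₂(0.3125) = 0.5244
H(X,Y) = 1.9544 bits


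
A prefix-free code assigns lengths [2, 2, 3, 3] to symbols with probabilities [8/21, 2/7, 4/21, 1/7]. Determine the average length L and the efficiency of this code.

Average length L = Σ p_i × l_i = 2.3333 bits
Entropy H = 1.9035 bits
Efficiency η = H/L × 100% = 81.58%


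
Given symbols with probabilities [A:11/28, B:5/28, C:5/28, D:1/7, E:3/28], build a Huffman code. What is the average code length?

Huffman tree construction:
Combine smallest probabilities repeatedly
Resulting codes:
  A: 0 (length 1)
  B: 110 (length 3)
  C: 111 (length 3)
  D: 101 (length 3)
  E: 100 (length 3)
Average length = Σ p(s) × length(s) = 2.2143 bits


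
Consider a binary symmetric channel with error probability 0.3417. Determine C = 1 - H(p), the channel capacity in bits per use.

For BSC with error probability p:
C = 1 - H(p) where H(p) is binary entropy
H(0.3417) = -0.3417 × log₂(0.3417) - 0.6583 × log₂(0.6583)
H(p) = 0.9264
C = 1 - 0.9264 = 0.0736 bits/use


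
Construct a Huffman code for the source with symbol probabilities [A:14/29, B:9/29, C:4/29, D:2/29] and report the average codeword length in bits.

Huffman tree construction:
Combine smallest probabilities repeatedly
Resulting codes:
  A: 0 (length 1)
  B: 11 (length 2)
  C: 101 (length 3)
  D: 100 (length 3)
Average length = Σ p(s) × length(s) = 1.7241 bits


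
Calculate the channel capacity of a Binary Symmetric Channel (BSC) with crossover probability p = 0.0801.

For BSC with error probability p:
C = 1 - H(p) where H(p) is binary entropy
H(0.0801) = -0.0801 × log₂(0.0801) - 0.9199 × log₂(0.9199)
H(p) = 0.4025
C = 1 - 0.4025 = 0.5975 bits/use


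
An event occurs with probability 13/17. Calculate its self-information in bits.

Information content I(x) = -log₂(p(x))
I = -log₂(13/17) = -log₂(0.7647)
I = 0.3870 bits


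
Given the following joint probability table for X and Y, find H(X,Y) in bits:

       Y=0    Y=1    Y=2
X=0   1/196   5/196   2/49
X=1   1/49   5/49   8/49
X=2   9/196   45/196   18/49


H(X,Y) = -Σ p(x,y) log₂ p(x,y)
  p(0,0)=1/196: -0.0051 × log₂(0.0051) = 0.0389
  p(0,1)=5/196: -0.0255 × log₂(0.0255) = 0.1350
  p(0,2)=2/49: -0.0408 × log₂(0.0408) = 0.1884
  p(1,0)=1/49: -0.0204 × log₂(0.0204) = 0.1146
  p(1,1)=5/49: -0.1020 × log₂(0.1020) = 0.3360
  p(1,2)=8/49: -0.1633 × log₂(0.1633) = 0.4269
  p(2,0)=9/196: -0.0459 × log₂(0.0459) = 0.2041
  p(2,1)=45/196: -0.2296 × log₂(0.2296) = 0.4874
  p(2,2)=18/49: -0.3673 × log₂(0.3673) = 0.5307
H(X,Y) = 2.4619 bits


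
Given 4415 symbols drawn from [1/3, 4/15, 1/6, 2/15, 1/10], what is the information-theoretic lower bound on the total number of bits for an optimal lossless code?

Entropy H = 2.1874 bits/symbol
Minimum bits = H × n = 2.1874 × 4415
= 9657.50 bits


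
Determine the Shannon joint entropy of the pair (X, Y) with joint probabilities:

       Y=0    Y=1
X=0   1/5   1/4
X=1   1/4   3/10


H(X,Y) = -Σ p(x,y) log₂ p(x,y)
  p(0,0)=1/5: -0.2000 × log₂(0.2000) = 0.4644
  p(0,1)=1/4: -0.2500 × log₂(0.2500) = 0.5000
  p(1,0)=1/4: -0.2500 × log₂(0.2500) = 0.5000
  p(1,1)=3/10: -0.3000 × log₂(0.3000) = 0.5211
H(X,Y) = 1.9855 bits


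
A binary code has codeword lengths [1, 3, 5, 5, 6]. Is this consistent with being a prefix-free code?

Kraft inequality: Σ 2^(-l_i) ≤ 1 for prefix-free code
Calculating: 2^(-1) + 2^(-3) + 2^(-5) + 2^(-5) + 2^(-6)
= 0.5 + 0.125 + 0.03125 + 0.03125 + 0.015625
= 0.7031
Since 0.7031 ≤ 1, prefix-free code exists


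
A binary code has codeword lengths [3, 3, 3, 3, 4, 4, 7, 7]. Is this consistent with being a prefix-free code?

Kraft inequality: Σ 2^(-l_i) ≤ 1 for prefix-free code
Calculating: 2^(-3) + 2^(-3) + 2^(-3) + 2^(-3) + 2^(-4) + 2^(-4) + 2^(-7) + 2^(-7)
= 0.125 + 0.125 + 0.125 + 0.125 + 0.0625 + 0.0625 + 0.0078125 + 0.0078125
= 0.6406
Since 0.6406 ≤ 1, prefix-free code exists


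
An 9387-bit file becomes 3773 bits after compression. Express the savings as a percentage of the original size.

Space savings = (1 - Compressed/Original) × 100%
= (1 - 3773/9387) × 100%
= 59.81%


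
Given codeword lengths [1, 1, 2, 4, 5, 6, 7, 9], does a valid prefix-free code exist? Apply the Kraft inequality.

Kraft inequality: Σ 2^(-l_i) ≤ 1 for prefix-free code
Calculating: 2^(-1) + 2^(-1) + 2^(-2) + 2^(-4) + 2^(-5) + 2^(-6) + 2^(-7) + 2^(-9)
= 0.5 + 0.5 + 0.25 + 0.0625 + 0.03125 + 0.015625 + 0.0078125 + 0.001953125
= 1.3691
Since 1.3691 > 1, prefix-free code does not exist


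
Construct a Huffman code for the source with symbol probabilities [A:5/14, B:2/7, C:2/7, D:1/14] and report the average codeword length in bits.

Huffman tree construction:
Combine smallest probabilities repeatedly
Resulting codes:
  A: 11 (length 2)
  B: 01 (length 2)
  C: 10 (length 2)
  D: 00 (length 2)
Average length = Σ p(s) × length(s) = 2.0000 bits


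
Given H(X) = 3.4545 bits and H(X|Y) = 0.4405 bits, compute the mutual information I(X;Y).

I(X;Y) = H(X) - H(X|Y)
I(X;Y) = 3.4545 - 0.4405 = 3.014 bits


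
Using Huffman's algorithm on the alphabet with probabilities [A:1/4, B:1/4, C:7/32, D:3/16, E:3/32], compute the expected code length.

Huffman tree construction:
Combine smallest probabilities repeatedly
Resulting codes:
  A: 01 (length 2)
  B: 10 (length 2)
  C: 00 (length 2)
  D: 111 (length 3)
  E: 110 (length 3)
Average length = Σ p(s) × length(s) = 2.2812 bits


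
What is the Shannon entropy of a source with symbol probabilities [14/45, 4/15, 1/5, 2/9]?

H(X) = -Σ p(x) log₂ p(x)
  -14/45 × log₂(14/45) = 0.5241
  -4/15 × log₂(4/15) = 0.5085
  -1/5 × log₂(1/5) = 0.4644
  -2/9 × log₂(2/9) = 0.4822
H(X) = 1.9792 bits


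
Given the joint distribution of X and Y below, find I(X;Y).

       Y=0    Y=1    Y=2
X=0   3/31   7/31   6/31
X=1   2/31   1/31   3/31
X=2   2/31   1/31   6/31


H(X) = 1.4691, H(Y) = 1.5095, H(X,Y) = 2.8838
I(X;Y) = H(X) + H(Y) - H(X,Y) = 0.0948 bits


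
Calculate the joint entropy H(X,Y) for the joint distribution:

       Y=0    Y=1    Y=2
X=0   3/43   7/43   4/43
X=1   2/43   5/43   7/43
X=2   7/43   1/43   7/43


H(X,Y) = -Σ p(x,y) log₂ p(x,y)
  p(0,0)=3/43: -0.0698 × log₂(0.0698) = 0.2680
  p(0,1)=7/43: -0.1628 × log₂(0.1628) = 0.4263
  p(0,2)=4/43: -0.0930 × log₂(0.0930) = 0.3187
  p(1,0)=2/43: -0.0465 × log₂(0.0465) = 0.2059
  p(1,1)=5/43: -0.1163 × log₂(0.1163) = 0.3610
  p(1,2)=7/43: -0.1628 × log₂(0.1628) = 0.4263
  p(2,0)=7/43: -0.1628 × log₂(0.1628) = 0.4263
  p(2,1)=1/43: -0.0233 × log₂(0.0233) = 0.1262
  p(2,2)=7/43: -0.1628 × log₂(0.1628) = 0.4263
H(X,Y) = 2.9851 bits


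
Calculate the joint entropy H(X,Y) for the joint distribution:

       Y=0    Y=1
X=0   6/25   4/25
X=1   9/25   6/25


H(X,Y) = -Σ p(x,y) log₂ p(x,y)
  p(0,0)=6/25: -0.2400 × log₂(0.2400) = 0.4941
  p(0,1)=4/25: -0.1600 × log₂(0.1600) = 0.4230
  p(1,0)=9/25: -0.3600 × log₂(0.3600) = 0.5306
  p(1,1)=6/25: -0.2400 × log₂(0.2400) = 0.4941
H(X,Y) = 1.9419 bits


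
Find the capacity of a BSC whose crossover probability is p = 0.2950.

For BSC with error probability p:
C = 1 - H(p) where H(p) is binary entropy
H(0.2950) = -0.2950 × log₂(0.2950) - 0.7050 × log₂(0.7050)
H(p) = 0.8751
C = 1 - 0.8751 = 0.1249 bits/use


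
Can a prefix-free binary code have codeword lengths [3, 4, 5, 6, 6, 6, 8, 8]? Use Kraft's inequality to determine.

Kraft inequality: Σ 2^(-l_i) ≤ 1 for prefix-free code
Calculating: 2^(-3) + 2^(-4) + 2^(-5) + 2^(-6) + 2^(-6) + 2^(-6) + 2^(-8) + 2^(-8)
= 0.125 + 0.0625 + 0.03125 + 0.015625 + 0.015625 + 0.015625 + 0.00390625 + 0.00390625
= 0.2734
Since 0.2734 ≤ 1, prefix-free code exists


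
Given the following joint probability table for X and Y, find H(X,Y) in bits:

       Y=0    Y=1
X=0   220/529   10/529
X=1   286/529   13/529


H(X,Y) = -Σ p(x,y) log₂ p(x,y)
  p(0,0)=220/529: -0.4159 × log₂(0.4159) = 0.5264
  p(0,1)=10/529: -0.0189 × log₂(0.0189) = 0.1082
  p(1,0)=286/529: -0.5406 × log₂(0.5406) = 0.4797
  p(1,1)=13/529: -0.0246 × log₂(0.0246) = 0.1314
H(X,Y) = 1.2457 bits


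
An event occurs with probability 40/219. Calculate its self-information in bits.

Information content I(x) = -log₂(p(x))
I = -log₂(40/219) = -log₂(0.1826)
I = 2.4529 bits


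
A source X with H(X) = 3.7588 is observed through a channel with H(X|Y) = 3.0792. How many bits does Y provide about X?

I(X;Y) = H(X) - H(X|Y)
I(X;Y) = 3.7588 - 3.0792 = 0.6796 bits


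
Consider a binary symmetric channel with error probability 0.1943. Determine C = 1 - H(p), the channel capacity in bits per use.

For BSC with error probability p:
C = 1 - H(p) where H(p) is binary entropy
H(0.1943) = -0.1943 × log₂(0.1943) - 0.8057 × log₂(0.8057)
H(p) = 0.7104
C = 1 - 0.7104 = 0.2896 bits/use


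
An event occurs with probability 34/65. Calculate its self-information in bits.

Information content I(x) = -log₂(p(x))
I = -log₂(34/65) = -log₂(0.5231)
I = 0.9349 bits


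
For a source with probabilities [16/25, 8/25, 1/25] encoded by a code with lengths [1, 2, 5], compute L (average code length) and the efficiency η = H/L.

Average length L = Σ p_i × l_i = 1.4800 bits
Entropy H = 1.1239 bits
Efficiency η = H/L × 100% = 75.94%


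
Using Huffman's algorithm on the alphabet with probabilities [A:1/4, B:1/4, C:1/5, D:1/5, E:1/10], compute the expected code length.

Huffman tree construction:
Combine smallest probabilities repeatedly
Resulting codes:
  A: 01 (length 2)
  B: 10 (length 2)
  C: 111 (length 3)
  D: 00 (length 2)
  E: 110 (length 3)
Average length = Σ p(s) × length(s) = 2.3000 bits


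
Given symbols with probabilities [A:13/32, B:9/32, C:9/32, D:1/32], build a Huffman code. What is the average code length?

Huffman tree construction:
Combine smallest probabilities repeatedly
Resulting codes:
  A: 0 (length 1)
  B: 111 (length 3)
  C: 10 (length 2)
  D: 110 (length 3)
Average length = Σ p(s) × length(s) = 1.9062 bits


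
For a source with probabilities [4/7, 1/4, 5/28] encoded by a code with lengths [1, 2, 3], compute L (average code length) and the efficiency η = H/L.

Average length L = Σ p_i × l_i = 1.6071 bits
Entropy H = 1.4052 bits
Efficiency η = H/L × 100% = 87.43%


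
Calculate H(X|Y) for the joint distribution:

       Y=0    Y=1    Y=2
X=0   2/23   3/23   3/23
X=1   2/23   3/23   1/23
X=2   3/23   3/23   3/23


H(X|Y) = Σ_y p(y) H(X|Y=y)
  p(Y=0) = 7/23, H(X|Y=0) = 1.5567
  p(Y=1) = 9/23, H(X|Y=1) = 1.5850
  p(Y=2) = 7/23, H(X|Y=2) = 1.4488
H(X|Y) = 0.3043×1.5567 + 0.3913×1.5850 + 0.3043×1.4488 = 1.5349 bits


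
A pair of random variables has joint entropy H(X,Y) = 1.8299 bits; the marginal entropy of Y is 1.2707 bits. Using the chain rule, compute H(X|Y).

Chain rule: H(X,Y) = H(X|Y) + H(Y)
H(X|Y) = H(X,Y) - H(Y) = 1.8299 - 1.2707 = 0.5592 bits


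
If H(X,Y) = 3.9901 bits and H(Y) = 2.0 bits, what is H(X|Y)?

Chain rule: H(X,Y) = H(X|Y) + H(Y)
H(X|Y) = H(X,Y) - H(Y) = 3.9901 - 2.0 = 1.9901 bits


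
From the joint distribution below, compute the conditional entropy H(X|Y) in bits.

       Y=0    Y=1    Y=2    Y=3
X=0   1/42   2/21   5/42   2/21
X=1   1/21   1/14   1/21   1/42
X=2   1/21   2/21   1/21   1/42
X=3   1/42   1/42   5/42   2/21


H(X|Y) = Σ_y p(y) H(X|Y=y)
  p(Y=0) = 1/7, H(X|Y=0) = 1.9183
  p(Y=1) = 2/7, H(X|Y=1) = 1.8554
  p(Y=2) = 1/3, H(X|Y=2) = 1.8631
  p(Y=3) = 5/21, H(X|Y=3) = 1.7219
H(X|Y) = 0.1429×1.9183 + 0.2857×1.8554 + 0.3333×1.8631 + 0.2381×1.7219 = 1.8352 bits


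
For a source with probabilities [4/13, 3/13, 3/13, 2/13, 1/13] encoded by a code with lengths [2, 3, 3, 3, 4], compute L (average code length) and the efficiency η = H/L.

Average length L = Σ p_i × l_i = 2.7692 bits
Entropy H = 2.1997 bits
Efficiency η = H/L × 100% = 79.43%


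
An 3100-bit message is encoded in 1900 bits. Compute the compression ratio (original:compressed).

Compression ratio = Original / Compressed
= 3100 / 1900 = 1.63:1


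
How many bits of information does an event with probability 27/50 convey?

Information content I(x) = -log₂(p(x))
I = -log₂(27/50) = -log₂(0.5400)
I = 0.8890 bits


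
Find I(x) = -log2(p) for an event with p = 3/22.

Information content I(x) = -log₂(p(x))
I = -log₂(3/22) = -log₂(0.1364)
I = 2.8745 bits


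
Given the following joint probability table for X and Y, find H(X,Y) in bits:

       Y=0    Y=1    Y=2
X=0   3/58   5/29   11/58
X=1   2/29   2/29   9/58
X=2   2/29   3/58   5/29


H(X,Y) = -Σ p(x,y) log₂ p(x,y)
  p(0,0)=3/58: -0.0517 × log₂(0.0517) = 0.2210
  p(0,1)=5/29: -0.1724 × log₂(0.1724) = 0.4373
  p(0,2)=11/58: -0.1897 × log₂(0.1897) = 0.4549
  p(1,0)=2/29: -0.0690 × log₂(0.0690) = 0.2661
  p(1,1)=2/29: -0.0690 × log₂(0.0690) = 0.2661
  p(1,2)=9/58: -0.1552 × log₂(0.1552) = 0.4171
  p(2,0)=2/29: -0.0690 × log₂(0.0690) = 0.2661
  p(2,1)=3/58: -0.0517 × log₂(0.0517) = 0.2210
  p(2,2)=5/29: -0.1724 × log₂(0.1724) = 0.4373
H(X,Y) = 2.9867 bits


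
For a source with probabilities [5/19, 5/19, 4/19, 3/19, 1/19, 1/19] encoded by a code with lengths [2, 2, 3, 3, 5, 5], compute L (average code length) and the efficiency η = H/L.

Average length L = Σ p_i × l_i = 2.6842 bits
Entropy H = 2.3546 bits
Efficiency η = H/L × 100% = 87.72%


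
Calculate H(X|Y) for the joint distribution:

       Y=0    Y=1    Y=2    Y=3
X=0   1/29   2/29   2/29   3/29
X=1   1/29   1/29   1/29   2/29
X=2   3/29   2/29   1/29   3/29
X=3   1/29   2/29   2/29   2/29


H(X|Y) = Σ_y p(y) H(X|Y=y)
  p(Y=0) = 6/29, H(X|Y=0) = 1.7925
  p(Y=1) = 7/29, H(X|Y=1) = 1.9502
  p(Y=2) = 6/29, H(X|Y=2) = 1.9183
  p(Y=3) = 10/29, H(X|Y=3) = 1.9710
H(X|Y) = 0.2069×1.7925 + 0.2414×1.9502 + 0.2069×1.9183 + 0.3448×1.9710 = 1.9181 bits


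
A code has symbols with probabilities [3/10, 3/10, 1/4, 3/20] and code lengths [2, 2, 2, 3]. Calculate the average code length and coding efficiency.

Average length L = Σ p_i × l_i = 2.1500 bits
Entropy H = 1.9527 bits
Efficiency η = H/L × 100% = 90.82%


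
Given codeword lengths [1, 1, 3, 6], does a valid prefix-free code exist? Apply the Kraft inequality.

Kraft inequality: Σ 2^(-l_i) ≤ 1 for prefix-free code
Calculating: 2^(-1) + 2^(-1) + 2^(-3) + 2^(-6)
= 0.5 + 0.5 + 0.125 + 0.015625
= 1.1406
Since 1.1406 > 1, prefix-free code does not exist


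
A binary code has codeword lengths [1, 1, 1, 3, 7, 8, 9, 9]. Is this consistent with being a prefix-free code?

Kraft inequality: Σ 2^(-l_i) ≤ 1 for prefix-free code
Calculating: 2^(-1) + 2^(-1) + 2^(-1) + 2^(-3) + 2^(-7) + 2^(-8) + 2^(-9) + 2^(-9)
= 0.5 + 0.5 + 0.5 + 0.125 + 0.0078125 + 0.00390625 + 0.001953125 + 0.001953125
= 1.6406
Since 1.6406 > 1, prefix-free code does not exist


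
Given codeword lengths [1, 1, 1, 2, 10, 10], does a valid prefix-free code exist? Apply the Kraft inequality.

Kraft inequality: Σ 2^(-l_i) ≤ 1 for prefix-free code
Calculating: 2^(-1) + 2^(-1) + 2^(-1) + 2^(-2) + 2^(-10) + 2^(-10)
= 0.5 + 0.5 + 0.5 + 0.25 + 0.0009765625 + 0.0009765625
= 1.7520
Since 1.7520 > 1, prefix-free code does not exist


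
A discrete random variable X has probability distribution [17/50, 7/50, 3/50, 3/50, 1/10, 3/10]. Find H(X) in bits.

H(X) = -Σ p(x) log₂ p(x)
  -17/50 × log₂(17/50) = 0.5292
  -7/50 × log₂(7/50) = 0.3971
  -3/50 × log₂(3/50) = 0.2435
  -3/50 × log₂(3/50) = 0.2435
  -1/10 × log₂(1/10) = 0.3322
  -3/10 × log₂(3/10) = 0.5211
H(X) = 2.2666 bits


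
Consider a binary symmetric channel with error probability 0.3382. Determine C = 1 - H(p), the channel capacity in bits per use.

For BSC with error probability p:
C = 1 - H(p) where H(p) is binary entropy
H(0.3382) = -0.3382 × log₂(0.3382) - 0.6618 × log₂(0.6618)
H(p) = 0.9231
C = 1 - 0.9231 = 0.0769 bits/use


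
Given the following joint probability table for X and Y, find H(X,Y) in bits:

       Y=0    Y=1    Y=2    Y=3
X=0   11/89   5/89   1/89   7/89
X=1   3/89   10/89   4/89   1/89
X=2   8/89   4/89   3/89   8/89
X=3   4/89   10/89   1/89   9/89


H(X,Y) = -Σ p(x,y) log₂ p(x,y)
  p(0,0)=11/89: -0.1236 × log₂(0.1236) = 0.3728
  p(0,1)=5/89: -0.0562 × log₂(0.0562) = 0.2334
  p(0,2)=1/89: -0.0112 × log₂(0.0112) = 0.0728
  p(0,3)=7/89: -0.0787 × log₂(0.0787) = 0.2885
  p(1,0)=3/89: -0.0337 × log₂(0.0337) = 0.1649
  p(1,1)=10/89: -0.1124 × log₂(0.1124) = 0.3544
  p(1,2)=4/89: -0.0449 × log₂(0.0449) = 0.2012
  p(1,3)=1/89: -0.0112 × log₂(0.0112) = 0.0728
  p(2,0)=8/89: -0.0899 × log₂(0.0899) = 0.3124
  p(2,1)=4/89: -0.0449 × log₂(0.0449) = 0.2012
  p(2,2)=3/89: -0.0337 × log₂(0.0337) = 0.1649
  p(2,3)=8/89: -0.0899 × log₂(0.0899) = 0.3124
  p(3,0)=4/89: -0.0449 × log₂(0.0449) = 0.2012
  p(3,1)=10/89: -0.1124 × log₂(0.1124) = 0.3544
  p(3,2)=1/89: -0.0112 × log₂(0.0112) = 0.0728
  p(3,3)=9/89: -0.1011 × log₂(0.1011) = 0.3343
H(X,Y) = 3.7140 bits


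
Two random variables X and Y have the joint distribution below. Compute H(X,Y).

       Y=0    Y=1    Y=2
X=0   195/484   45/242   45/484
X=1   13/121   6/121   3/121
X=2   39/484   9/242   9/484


H(X,Y) = -Σ p(x,y) log₂ p(x,y)
  p(0,0)=195/484: -0.4029 × log₂(0.4029) = 0.5284
  p(0,1)=45/242: -0.1860 × log₂(0.1860) = 0.4513
  p(0,2)=45/484: -0.0930 × log₂(0.0930) = 0.3186
  p(1,0)=13/121: -0.1074 × log₂(0.1074) = 0.3458
  p(1,1)=6/121: -0.0496 × log₂(0.0496) = 0.2149
  p(1,2)=3/121: -0.0248 × log₂(0.0248) = 0.1322
  p(2,0)=39/484: -0.0806 × log₂(0.0806) = 0.2928
  p(2,1)=9/242: -0.0372 × log₂(0.0372) = 0.1766
  p(2,2)=9/484: -0.0186 × log₂(0.0186) = 0.1069
H(X,Y) = 2.5676 bits


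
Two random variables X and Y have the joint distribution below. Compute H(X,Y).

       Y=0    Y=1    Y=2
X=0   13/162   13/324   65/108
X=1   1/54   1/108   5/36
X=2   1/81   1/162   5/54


H(X,Y) = -Σ p(x,y) log₂ p(x,y)
  p(0,0)=13/162: -0.0802 × log₂(0.0802) = 0.2921
  p(0,1)=13/324: -0.0401 × log₂(0.0401) = 0.1861
  p(0,2)=65/108: -0.6019 × log₂(0.6019) = 0.4409
  p(1,0)=1/54: -0.0185 × log₂(0.0185) = 0.1066
  p(1,1)=1/108: -0.0093 × log₂(0.0093) = 0.0625
  p(1,2)=5/36: -0.1389 × log₂(0.1389) = 0.3956
  p(2,0)=1/81: -0.0123 × log₂(0.0123) = 0.0783
  p(2,1)=1/162: -0.0062 × log₂(0.0062) = 0.0453
  p(2,2)=5/54: -0.0926 × log₂(0.0926) = 0.3179
H(X,Y) = 1.9252 bits


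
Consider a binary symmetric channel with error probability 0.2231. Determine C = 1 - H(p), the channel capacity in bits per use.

For BSC with error probability p:
C = 1 - H(p) where H(p) is binary entropy
H(0.2231) = -0.2231 × log₂(0.2231) - 0.7769 × log₂(0.7769)
H(p) = 0.7658
C = 1 - 0.7658 = 0.2342 bits/use


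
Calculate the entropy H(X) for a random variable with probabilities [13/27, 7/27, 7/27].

H(X) = -Σ p(x) log₂ p(x)
  -13/27 × log₂(13/27) = 0.5077
  -7/27 × log₂(7/27) = 0.5049
  -7/27 × log₂(7/27) = 0.5049
H(X) = 1.5175 bits


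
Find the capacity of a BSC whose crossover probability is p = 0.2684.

For BSC with error probability p:
C = 1 - H(p) where H(p) is binary entropy
H(0.2684) = -0.2684 × log₂(0.2684) - 0.7316 × log₂(0.7316)
H(p) = 0.8392
C = 1 - 0.8392 = 0.1608 bits/use


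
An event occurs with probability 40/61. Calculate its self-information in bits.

Information content I(x) = -log₂(p(x))
I = -log₂(40/61) = -log₂(0.6557)
I = 0.6088 bits


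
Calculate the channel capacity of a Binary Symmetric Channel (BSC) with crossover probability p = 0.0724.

For BSC with error probability p:
C = 1 - H(p) where H(p) is binary entropy
H(0.0724) = -0.0724 × log₂(0.0724) - 0.9276 × log₂(0.9276)
H(p) = 0.3748
C = 1 - 0.3748 = 0.6252 bits/use


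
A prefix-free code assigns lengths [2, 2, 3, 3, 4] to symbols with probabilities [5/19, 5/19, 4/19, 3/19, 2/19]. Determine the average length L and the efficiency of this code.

Average length L = Σ p_i × l_i = 2.5789 bits
Entropy H = 2.2493 bits
Efficiency η = H/L × 100% = 87.22%


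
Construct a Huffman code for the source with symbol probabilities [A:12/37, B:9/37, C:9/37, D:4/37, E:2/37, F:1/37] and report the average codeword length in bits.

Huffman tree construction:
Combine smallest probabilities repeatedly
Resulting codes:
  A: 11 (length 2)
  B: 01 (length 2)
  C: 10 (length 2)
  D: 001 (length 3)
  E: 0001 (length 4)
  F: 0000 (length 4)
Average length = Σ p(s) × length(s) = 2.2703 bits


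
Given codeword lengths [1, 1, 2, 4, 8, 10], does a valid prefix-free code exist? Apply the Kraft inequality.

Kraft inequality: Σ 2^(-l_i) ≤ 1 for prefix-free code
Calculating: 2^(-1) + 2^(-1) + 2^(-2) + 2^(-4) + 2^(-8) + 2^(-10)
= 0.5 + 0.5 + 0.25 + 0.0625 + 0.00390625 + 0.0009765625
= 1.3174
Since 1.3174 > 1, prefix-free code does not exist


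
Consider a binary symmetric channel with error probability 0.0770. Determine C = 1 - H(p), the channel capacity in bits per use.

For BSC with error probability p:
C = 1 - H(p) where H(p) is binary entropy
H(0.0770) = -0.0770 × log₂(0.0770) - 0.9230 × log₂(0.9230)
H(p) = 0.3915
C = 1 - 0.3915 = 0.6085 bits/use


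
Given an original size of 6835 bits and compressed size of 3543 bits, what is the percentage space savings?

Space savings = (1 - Compressed/Original) × 100%
= (1 - 3543/6835) × 100%
= 48.16%


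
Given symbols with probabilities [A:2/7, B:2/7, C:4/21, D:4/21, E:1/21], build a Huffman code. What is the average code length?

Huffman tree construction:
Combine smallest probabilities repeatedly
Resulting codes:
  A: 10 (length 2)
  B: 11 (length 2)
  C: 011 (length 3)
  D: 00 (length 2)
  E: 010 (length 3)
Average length = Σ p(s) × length(s) = 2.2381 bits


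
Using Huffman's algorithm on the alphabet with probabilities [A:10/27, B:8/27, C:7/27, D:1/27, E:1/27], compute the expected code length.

Huffman tree construction:
Combine smallest probabilities repeatedly
Resulting codes:
  A: 0 (length 1)
  B: 10 (length 2)
  C: 111 (length 3)
  D: 1100 (length 4)
  E: 1101 (length 4)
Average length = Σ p(s) × length(s) = 2.0370 bits


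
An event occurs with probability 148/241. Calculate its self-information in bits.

Information content I(x) = -log₂(p(x))
I = -log₂(148/241) = -log₂(0.6141)
I = 0.7034 bits


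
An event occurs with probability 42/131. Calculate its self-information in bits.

Information content I(x) = -log₂(p(x))
I = -log₂(42/131) = -log₂(0.3206)
I = 1.6411 bits


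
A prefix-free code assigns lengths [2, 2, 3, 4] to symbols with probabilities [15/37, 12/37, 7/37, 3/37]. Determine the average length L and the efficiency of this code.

Average length L = Σ p_i × l_i = 2.3514 bits
Entropy H = 1.8033 bits
Efficiency η = H/L × 100% = 76.69%
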